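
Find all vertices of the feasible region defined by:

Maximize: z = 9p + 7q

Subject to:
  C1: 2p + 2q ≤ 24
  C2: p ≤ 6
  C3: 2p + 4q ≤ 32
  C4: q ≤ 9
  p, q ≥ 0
Each vertex is the intersection of two constraint boundaries that also satisfies all remaining constraints:
  p = 0 and q = 0 → (0, 0)
  p = 6 and q = 0 → (6, 0)
  p = 6 and 2p + 4q = 32 → (6, 5)
  2p + 4q = 32 and p = 0 → (0, 8)

Vertices: (0, 0), (6, 0), (6, 5), (0, 8)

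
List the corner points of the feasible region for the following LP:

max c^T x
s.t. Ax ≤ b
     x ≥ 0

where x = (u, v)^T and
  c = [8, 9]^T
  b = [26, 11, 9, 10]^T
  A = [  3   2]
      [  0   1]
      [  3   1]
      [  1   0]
Each vertex is the intersection of two constraint boundaries that also satisfies all remaining constraints:
  u = 0 and v = 0 → (0, 0)
  3u + v = 9 and v = 0 → (3, 0)
  3u + v = 9 and u = 0 → (0, 9)

Vertices: (0, 0), (3, 0), (0, 9)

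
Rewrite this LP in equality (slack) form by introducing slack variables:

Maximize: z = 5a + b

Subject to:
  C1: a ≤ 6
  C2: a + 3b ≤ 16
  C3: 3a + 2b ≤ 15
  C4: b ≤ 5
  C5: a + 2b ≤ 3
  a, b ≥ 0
max z = 5a + b

s.t.
  a + s1 = 6
  a + 3b + s2 = 16
  3a + 2b + s3 = 15
  b + s4 = 5
  a + 2b + s5 = 3
  a, b, s1, s2, s3, s4, s5 ≥ 0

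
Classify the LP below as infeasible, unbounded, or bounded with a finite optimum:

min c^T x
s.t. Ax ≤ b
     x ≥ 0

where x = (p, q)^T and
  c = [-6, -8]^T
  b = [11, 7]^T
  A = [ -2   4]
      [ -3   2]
Feasible point: (0, 0) satisfies every constraint, so the LP is feasible.
Direction d = (1, 0): for each constraint row a, a·d ≤ 0 —
  (-2)(1) + (4)(0) = -2 ≤ 0
  (-3)(1) + (2)(0) = -3 ≤ 0
and d ≥ 0, so (0, 0) + t·d stays feasible for every t ≥ 0. Along this ray z = -6p - 8q changes by -6 per unit t, so z → −∞.

The LP is unbounded; z can be made arbitrarily small.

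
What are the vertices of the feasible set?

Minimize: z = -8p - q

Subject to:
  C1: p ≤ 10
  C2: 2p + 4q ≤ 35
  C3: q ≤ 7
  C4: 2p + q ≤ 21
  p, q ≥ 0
Each vertex is the intersection of two constraint boundaries that also satisfies all remaining constraints:
  p = 0 and q = 0 → (0, 0)
  p = 10 and q = 0 → (10, 0)
  p = 10 and 2p + q = 21 → (10, 1)
  2p + 4q = 35 and 2p + q = 21 → (8.167, 4.667)
  2p + 4q = 35 and q = 7 → (3.5, 7)
  q = 7 and p = 0 → (0, 7)

Vertices: (0, 0), (10, 0), (10, 1), (8.167, 4.667), (3.5, 7), (0, 7)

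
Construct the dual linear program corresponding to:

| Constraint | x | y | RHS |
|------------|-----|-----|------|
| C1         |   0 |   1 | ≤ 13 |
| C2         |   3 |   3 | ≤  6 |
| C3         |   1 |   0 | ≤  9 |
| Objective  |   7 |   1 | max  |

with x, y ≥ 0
Minimize: z = 13y1 + 6y2 + 9y3

Subject to:
  C1: -3y2 - y3 ≤ -7
  C2: -y1 - 3y2 ≤ -1
  y1, y2, y3 ≥ 0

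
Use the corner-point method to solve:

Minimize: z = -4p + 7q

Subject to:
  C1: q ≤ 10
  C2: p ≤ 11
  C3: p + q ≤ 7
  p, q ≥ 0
Each vertex is the intersection of two constraint boundaries that also satisfies all remaining constraints:
  p = 0 and q = 0 → (0, 0)
  p + q = 7 and q = 0 → (7, 0)
  p + q = 7 and p = 0 → (0, 7)

Evaluating z = -4p + 7q at each vertex:
  (0, 0): z = 0
  (7, 0): z = -28
  (0, 7): z = 49

The minimum is at (7, 0) with z = -28.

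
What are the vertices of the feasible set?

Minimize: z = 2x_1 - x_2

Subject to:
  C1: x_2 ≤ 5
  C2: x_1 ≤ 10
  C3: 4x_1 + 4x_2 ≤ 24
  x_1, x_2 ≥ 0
Each vertex is the intersection of two constraint boundaries that also satisfies all remaining constraints:
  x_1 = 0 and x_2 = 0 → (0, 0)
  4x_1 + 4x_2 = 24 and x_2 = 0 → (6, 0)
  x_2 = 5 and 4x_1 + 4x_2 = 24 → (1, 5)
  x_2 = 5 and x_1 = 0 → (0, 5)

Vertices: (0, 0), (6, 0), (1, 5), (0, 5)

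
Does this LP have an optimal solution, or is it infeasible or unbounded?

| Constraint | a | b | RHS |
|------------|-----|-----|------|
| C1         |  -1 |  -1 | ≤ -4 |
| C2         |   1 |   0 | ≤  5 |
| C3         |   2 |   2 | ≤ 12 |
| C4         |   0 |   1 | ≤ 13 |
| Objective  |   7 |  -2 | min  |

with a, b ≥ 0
The point (0, 6) satisfies every constraint, so the LP is feasible; the constraints give a ≤ 5 and b ≤ 13, which with a, b ≥ 0 keep the feasible region inside a bounded box. A feasible, bounded LP attains a finite optimum at a vertex.

Evaluating z = 7a - 2b at each vertex:
  (4, 0): z = 28
  (5, 0): z = 35
  (5, 1): z = 33
  (0, 6): z = -12
  (0, 4): z = -8

The LP has an optimal solution: (0, 6) with z = -12.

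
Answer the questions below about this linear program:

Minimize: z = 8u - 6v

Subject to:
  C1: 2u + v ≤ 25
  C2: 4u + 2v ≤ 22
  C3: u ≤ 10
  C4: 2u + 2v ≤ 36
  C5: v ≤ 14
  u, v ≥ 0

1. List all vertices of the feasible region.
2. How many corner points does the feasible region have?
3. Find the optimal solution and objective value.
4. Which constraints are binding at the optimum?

1. (0, 0), (5.5, 0), (0, 11)
2. 3
3. u = 0, v = 11, z = -66
4. C2, u ≥ 0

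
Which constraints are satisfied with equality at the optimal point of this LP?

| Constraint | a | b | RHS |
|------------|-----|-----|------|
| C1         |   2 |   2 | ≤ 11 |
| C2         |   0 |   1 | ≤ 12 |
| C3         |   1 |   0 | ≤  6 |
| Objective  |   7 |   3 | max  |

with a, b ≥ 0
Optimal: a = 5.5, b = 0
Binding: C1, b ≥ 0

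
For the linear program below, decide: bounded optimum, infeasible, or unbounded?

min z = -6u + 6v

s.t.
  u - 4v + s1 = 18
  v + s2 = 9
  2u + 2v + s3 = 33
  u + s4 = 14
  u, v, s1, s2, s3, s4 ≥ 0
The point (14, 0) satisfies every constraint, so the LP is feasible; the constraints give u ≤ 14 and v ≤ 9, which with u, v ≥ 0 keep the feasible region inside a bounded box. A feasible, bounded LP attains a finite optimum at a vertex.

Evaluating z = -6u + 6v at each vertex:
  (0, 0): z = 0
  (14, 0): z = -84
  (14, 2.5): z = -69
  (7.5, 9): z = 9
  (0, 9): z = 54

Bounded optimum: z* = -84 at (14, 0).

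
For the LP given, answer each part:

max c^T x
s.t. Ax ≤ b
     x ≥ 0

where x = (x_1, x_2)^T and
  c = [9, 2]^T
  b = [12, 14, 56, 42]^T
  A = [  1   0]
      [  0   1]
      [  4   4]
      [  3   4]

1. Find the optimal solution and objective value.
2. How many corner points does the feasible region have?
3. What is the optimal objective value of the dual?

1. x_1 = 12, x_2 = 1.5, z = 111
2. 4
3. 111 (by strong duality, equal to the primal optimum)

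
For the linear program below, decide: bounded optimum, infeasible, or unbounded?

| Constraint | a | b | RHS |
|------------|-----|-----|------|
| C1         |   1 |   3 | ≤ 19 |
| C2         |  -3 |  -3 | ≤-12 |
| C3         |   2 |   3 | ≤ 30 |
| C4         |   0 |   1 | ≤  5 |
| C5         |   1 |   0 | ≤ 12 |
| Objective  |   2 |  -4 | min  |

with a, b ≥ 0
The point (0, 5) satisfies every constraint, so the LP is feasible; the constraints give a ≤ 12 and b ≤ 5, which with a, b ≥ 0 keep the feasible region inside a bounded box. A feasible, bounded LP attains a finite optimum at a vertex.

Feasible with finite optimum z* = -20 at (0, 5).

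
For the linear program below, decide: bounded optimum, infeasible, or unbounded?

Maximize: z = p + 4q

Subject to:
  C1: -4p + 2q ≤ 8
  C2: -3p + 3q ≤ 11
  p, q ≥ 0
Feasible point: (0, 0) satisfies every constraint, so the LP is feasible.
Direction d = (1, 0): for each constraint row a, a·d ≤ 0 —
  (-4)(1) + (2)(0) = -4 ≤ 0
  (-3)(1) + (3)(0) = -3 ≤ 0
and d ≥ 0, so (0, 0) + t·d stays feasible for every t ≥ 0. Along this ray z = p + 4q changes by 1 per unit t, so z → +∞.

Unbounded: there is a feasible ray along which z → +∞.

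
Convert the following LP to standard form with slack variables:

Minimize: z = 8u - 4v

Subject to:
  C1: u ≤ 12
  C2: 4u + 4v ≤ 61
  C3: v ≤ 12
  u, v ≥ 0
min z = 8u - 4v

s.t.
  u + s1 = 12
  4u + 4v + s2 = 61
  v + s3 = 12
  u, v, s1, s2, s3 ≥ 0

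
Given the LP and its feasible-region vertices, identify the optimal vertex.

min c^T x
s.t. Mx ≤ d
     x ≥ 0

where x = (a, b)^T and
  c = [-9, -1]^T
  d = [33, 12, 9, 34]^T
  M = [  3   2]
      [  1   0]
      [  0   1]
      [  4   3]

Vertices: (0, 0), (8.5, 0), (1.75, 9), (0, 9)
(8.5, 0) with z = -76.5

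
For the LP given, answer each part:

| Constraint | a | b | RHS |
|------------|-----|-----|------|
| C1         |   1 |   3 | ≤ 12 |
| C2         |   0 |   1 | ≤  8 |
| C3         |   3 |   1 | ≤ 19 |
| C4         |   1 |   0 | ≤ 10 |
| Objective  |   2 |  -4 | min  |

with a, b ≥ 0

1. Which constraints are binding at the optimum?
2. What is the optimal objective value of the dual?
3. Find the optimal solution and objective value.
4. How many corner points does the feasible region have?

1. C1, a ≥ 0
2. -16 (by strong duality, equal to the primal optimum)
3. a = 0, b = 4, z = -16
4. 4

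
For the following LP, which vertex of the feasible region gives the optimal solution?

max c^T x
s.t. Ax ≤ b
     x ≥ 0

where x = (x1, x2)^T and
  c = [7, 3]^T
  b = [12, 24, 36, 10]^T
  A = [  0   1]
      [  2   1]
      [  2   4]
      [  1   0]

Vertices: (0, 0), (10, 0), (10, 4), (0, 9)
(10, 4) with z = 82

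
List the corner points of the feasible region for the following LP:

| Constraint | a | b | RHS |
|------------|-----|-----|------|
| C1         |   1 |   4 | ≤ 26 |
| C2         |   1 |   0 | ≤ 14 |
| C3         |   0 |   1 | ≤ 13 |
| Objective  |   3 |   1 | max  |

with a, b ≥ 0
Each vertex is the intersection of two constraint boundaries that also satisfies all remaining constraints:
  a = 0 and b = 0 → (0, 0)
  a = 14 and b = 0 → (14, 0)
  a + 4b = 26 and a = 14 → (14, 3)
  a + 4b = 26 and a = 0 → (0, 6.5)

Vertices: (0, 0), (14, 0), (14, 3), (0, 6.5)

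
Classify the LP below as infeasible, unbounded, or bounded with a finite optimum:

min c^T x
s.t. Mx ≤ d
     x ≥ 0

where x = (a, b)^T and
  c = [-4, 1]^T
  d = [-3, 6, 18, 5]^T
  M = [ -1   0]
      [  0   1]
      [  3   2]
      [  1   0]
The point (5, 0) satisfies every constraint, so the LP is feasible; the constraints give a ≤ 5 and b ≤ 6, which with a, b ≥ 0 keep the feasible region inside a bounded box. A feasible, bounded LP attains a finite optimum at a vertex.

Bounded optimum: z* = -20 at (5, 0).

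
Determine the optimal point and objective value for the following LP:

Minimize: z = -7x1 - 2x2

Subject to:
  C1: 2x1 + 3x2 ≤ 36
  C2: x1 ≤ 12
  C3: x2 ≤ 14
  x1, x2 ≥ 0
Each vertex is the intersection of two constraint boundaries that also satisfies all remaining constraints:
  x1 = 0 and x2 = 0 → (0, 0)
  x1 = 12 and x2 = 0 → (12, 0)
  2x1 + 3x2 = 36 and x1 = 12 → (12, 4)
  2x1 + 3x2 = 36 and x1 = 0 → (0, 12)

Evaluating z = -7x1 - 2x2 at each vertex:
  (0, 0): z = 0
  (12, 0): z = -84
  (12, 4): z = -92
  (0, 12): z = -24

The minimum is at (12, 4) with z = -92.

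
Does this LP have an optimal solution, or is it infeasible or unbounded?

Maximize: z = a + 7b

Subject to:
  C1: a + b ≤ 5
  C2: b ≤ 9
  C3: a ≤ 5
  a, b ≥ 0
The point (0, 5) satisfies every constraint, so the LP is feasible; the constraints give a ≤ 5 and b ≤ 9, which with a, b ≥ 0 keep the feasible region inside a bounded box. A feasible, bounded LP attains a finite optimum at a vertex.

The LP has an optimal solution: (0, 5) with z = 35.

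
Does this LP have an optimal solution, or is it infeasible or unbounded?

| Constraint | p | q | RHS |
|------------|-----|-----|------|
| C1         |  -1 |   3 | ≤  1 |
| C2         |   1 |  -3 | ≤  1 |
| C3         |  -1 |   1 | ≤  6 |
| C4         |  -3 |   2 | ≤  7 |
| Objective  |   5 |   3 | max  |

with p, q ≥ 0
Feasible point: (0, 0) satisfies every constraint, so the LP is feasible.
Direction d = (3, 1): for each constraint row a, a·d ≤ 0 —
  (-1)(3) + (3)(1) = 0 ≤ 0
  (1)(3) + (-3)(1) = 0 ≤ 0
  (-1)(3) + (1)(1) = -2 ≤ 0
  (-3)(3) + (2)(1) = -7 ≤ 0
and d ≥ 0, so (0, 0) + t·d stays feasible for every t ≥ 0. Along this ray z = 5p + 3q changes by 18 per unit t, so z → +∞.

Unbounded: there is a feasible ray along which z → +∞.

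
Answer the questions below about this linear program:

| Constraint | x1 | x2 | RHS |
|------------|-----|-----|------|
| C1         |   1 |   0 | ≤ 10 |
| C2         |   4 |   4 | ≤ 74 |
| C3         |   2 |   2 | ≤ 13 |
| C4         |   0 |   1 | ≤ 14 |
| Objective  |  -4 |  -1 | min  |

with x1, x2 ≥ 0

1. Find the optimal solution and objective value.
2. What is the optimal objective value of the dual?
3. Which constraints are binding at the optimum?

1. x1 = 6.5, x2 = 0, z = -26
2. -26 (by strong duality, equal to the primal optimum)
3. C3, x2 ≥ 0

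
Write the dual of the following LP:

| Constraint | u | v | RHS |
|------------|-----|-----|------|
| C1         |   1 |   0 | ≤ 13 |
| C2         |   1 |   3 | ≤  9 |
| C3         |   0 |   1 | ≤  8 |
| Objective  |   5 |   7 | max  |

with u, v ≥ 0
Minimize: z = 13y1 + 9y2 + 8y3

Subject to:
  C1: -y1 - y2 ≤ -5
  C2: -3y2 - y3 ≤ -7
  y1, y2, y3 ≥ 0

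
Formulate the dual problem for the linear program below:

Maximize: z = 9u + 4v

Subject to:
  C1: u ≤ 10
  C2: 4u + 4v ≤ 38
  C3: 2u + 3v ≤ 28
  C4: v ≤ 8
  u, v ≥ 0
Minimize: z = 10y1 + 38y2 + 28y3 + 8y4

Subject to:
  C1: -y1 - 4y2 - 2y3 ≤ -9
  C2: -4y2 - 3y3 - y4 ≤ -4
  y1, y2, y3, y4 ≥ 0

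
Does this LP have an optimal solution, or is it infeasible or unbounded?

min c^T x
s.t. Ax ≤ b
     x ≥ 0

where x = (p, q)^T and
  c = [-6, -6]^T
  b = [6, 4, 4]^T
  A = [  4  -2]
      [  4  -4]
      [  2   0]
Feasible point: (0, 0) satisfies every constraint, so the LP is feasible.
Direction d = (0, 1): for each constraint row a, a·d ≤ 0 —
  (4)(0) + (-2)(1) = -2 ≤ 0
  (4)(0) + (-4)(1) = -4 ≤ 0
  (2)(0) + (0)(1) = 0 ≤ 0
and d ≥ 0, so (0, 0) + t·d stays feasible for every t ≥ 0. Along this ray z = -6p - 6q changes by -6 per unit t, so z → −∞.

The LP is unbounded; z can be made arbitrarily small.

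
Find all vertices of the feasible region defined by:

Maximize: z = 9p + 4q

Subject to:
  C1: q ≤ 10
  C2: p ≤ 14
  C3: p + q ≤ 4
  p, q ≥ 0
Each vertex is the intersection of two constraint boundaries that also satisfies all remaining constraints:
  p = 0 and q = 0 → (0, 0)
  p + q = 4 and q = 0 → (4, 0)
  p + q = 4 and p = 0 → (0, 4)

Vertices: (0, 0), (4, 0), (0, 4)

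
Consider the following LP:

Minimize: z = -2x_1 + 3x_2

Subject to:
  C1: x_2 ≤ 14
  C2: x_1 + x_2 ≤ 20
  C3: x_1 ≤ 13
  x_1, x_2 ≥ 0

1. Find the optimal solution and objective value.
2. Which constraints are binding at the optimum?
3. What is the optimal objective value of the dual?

1. x_1 = 13, x_2 = 0, z = -26
2. C3, x_2 ≥ 0
3. -26 (by strong duality, equal to the primal optimum)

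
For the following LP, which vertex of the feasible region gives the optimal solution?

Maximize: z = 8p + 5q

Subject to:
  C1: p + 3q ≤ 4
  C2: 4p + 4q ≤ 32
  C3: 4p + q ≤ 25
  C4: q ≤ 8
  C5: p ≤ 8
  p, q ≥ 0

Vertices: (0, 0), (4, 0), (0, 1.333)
(4, 0) with z = 32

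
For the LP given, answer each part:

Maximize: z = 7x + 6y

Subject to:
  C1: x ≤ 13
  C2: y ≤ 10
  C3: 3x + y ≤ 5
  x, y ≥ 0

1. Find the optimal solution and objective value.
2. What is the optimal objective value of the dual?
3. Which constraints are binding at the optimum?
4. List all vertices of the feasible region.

1. x = 0, y = 5, z = 30
2. 30 (by strong duality, equal to the primal optimum)
3. C3, x ≥ 0
4. (0, 0), (1.667, 0), (0, 5)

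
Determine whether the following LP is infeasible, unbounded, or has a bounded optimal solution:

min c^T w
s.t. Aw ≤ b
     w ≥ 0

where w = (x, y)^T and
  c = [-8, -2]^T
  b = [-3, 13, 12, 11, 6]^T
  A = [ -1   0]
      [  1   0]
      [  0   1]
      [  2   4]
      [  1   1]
The point (5.5, 0) satisfies every constraint, so the LP is feasible; the constraints give x ≤ 13 and y ≤ 12, which with x, y ≥ 0 keep the feasible region inside a bounded box. A feasible, bounded LP attains a finite optimum at a vertex.

Evaluating z = -8x - 2y at each vertex:
  (3, 0): z = -24
  (5.5, 0): z = -44
  (3, 1.25): z = -26.5

The LP has an optimal solution: (5.5, 0) with z = -44.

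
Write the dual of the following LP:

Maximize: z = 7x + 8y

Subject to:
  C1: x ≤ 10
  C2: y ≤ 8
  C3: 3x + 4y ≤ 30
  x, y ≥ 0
Minimize: z = 10y1 + 8y2 + 30y3

Subject to:
  C1: -y1 - 3y3 ≤ -7
  C2: -y2 - 4y3 ≤ -8
  y1, y2, y3 ≥ 0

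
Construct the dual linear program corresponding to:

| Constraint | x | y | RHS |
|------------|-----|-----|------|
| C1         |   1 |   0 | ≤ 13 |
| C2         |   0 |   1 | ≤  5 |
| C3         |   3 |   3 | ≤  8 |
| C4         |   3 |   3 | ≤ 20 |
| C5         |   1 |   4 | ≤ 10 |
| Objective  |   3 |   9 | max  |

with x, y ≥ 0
Minimize: z = 13y1 + 5y2 + 8y3 + 20y4 + 10y5

Subject to:
  C1: -y1 - 3y3 - 3y4 - y5 ≤ -3
  C2: -y2 - 3y3 - 3y4 - 4y5 ≤ -9
  y1, y2, y3, y4, y5 ≥ 0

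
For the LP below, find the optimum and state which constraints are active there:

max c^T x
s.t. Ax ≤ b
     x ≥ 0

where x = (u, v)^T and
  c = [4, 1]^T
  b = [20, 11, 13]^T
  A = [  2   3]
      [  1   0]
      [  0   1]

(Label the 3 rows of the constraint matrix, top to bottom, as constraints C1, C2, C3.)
Optimal: u = 10, v = 0
Slack at optimum:
  C1: slack = 0 (binding)
  C2: slack = 1
  C3: slack = 13
  u ≥ 0: u = 10
  v ≥ 0: v = 0 (binding)
Binding constraints: C1, v ≥ 0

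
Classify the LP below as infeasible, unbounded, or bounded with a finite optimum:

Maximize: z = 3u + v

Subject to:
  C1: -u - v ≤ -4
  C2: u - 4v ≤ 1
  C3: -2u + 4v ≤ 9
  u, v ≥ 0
Feasible point: (2, 2) satisfies every constraint, so the LP is feasible.
Direction d = (4, 1): for each constraint row a, a·d ≤ 0 —
  (-1)(4) + (-1)(1) = -5 ≤ 0
  (1)(4) + (-4)(1) = 0 ≤ 0
  (-2)(4) + (4)(1) = -4 ≤ 0
and d ≥ 0, so (2, 2) + t·d stays feasible for every t ≥ 0. Along this ray z = 3u + v changes by 13 per unit t, so z → +∞.

The LP is unbounded; z can be made arbitrarily large.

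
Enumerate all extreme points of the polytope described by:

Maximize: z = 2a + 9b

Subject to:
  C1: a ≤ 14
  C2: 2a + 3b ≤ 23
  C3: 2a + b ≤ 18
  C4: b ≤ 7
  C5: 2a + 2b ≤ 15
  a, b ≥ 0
Each vertex is the intersection of two constraint boundaries that also satisfies all remaining constraints:
  a = 0 and b = 0 → (0, 0)
  2a + 2b = 15 and b = 0 → (7.5, 0)
  b = 7 and 2a + 2b = 15 → (0.5, 7)
  b = 7 and a = 0 → (0, 7)

Vertices: (0, 0), (7.5, 0), (0.5, 7), (0, 7)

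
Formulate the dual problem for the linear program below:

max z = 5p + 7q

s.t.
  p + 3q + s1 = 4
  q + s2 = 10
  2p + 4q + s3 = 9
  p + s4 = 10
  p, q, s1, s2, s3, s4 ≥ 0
Minimize: z = 4y1 + 10y2 + 9y3 + 10y4

Subject to:
  C1: -y1 - 2y3 - y4 ≤ -5
  C2: -3y1 - y2 - 4y3 ≤ -7
  y1, y2, y3, y4 ≥ 0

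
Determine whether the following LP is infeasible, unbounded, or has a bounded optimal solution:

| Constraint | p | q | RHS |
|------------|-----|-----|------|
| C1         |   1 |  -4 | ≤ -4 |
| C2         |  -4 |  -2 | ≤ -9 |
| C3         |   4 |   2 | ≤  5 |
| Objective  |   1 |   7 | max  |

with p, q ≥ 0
C3 requires 4p + 2q ≤ 5, while C2 (-4p - 2q ≤ -9) is equivalent to 4p + 2q ≥ 9. Together they would need 9 ≤ 4p + 2q ≤ 5, which is impossible since 9 > 5. No point satisfies all constraints.

Infeasible — the constraint set is empty.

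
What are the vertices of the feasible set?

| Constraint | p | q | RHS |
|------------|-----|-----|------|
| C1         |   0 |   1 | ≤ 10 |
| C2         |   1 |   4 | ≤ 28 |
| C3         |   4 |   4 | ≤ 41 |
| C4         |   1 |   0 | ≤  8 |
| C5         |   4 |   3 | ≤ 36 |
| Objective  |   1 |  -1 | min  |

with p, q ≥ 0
Each vertex is the intersection of two constraint boundaries that also satisfies all remaining constraints:
  p = 0 and q = 0 → (0, 0)
  p = 8 and q = 0 → (8, 0)
  p = 8 and 4p + 3q = 36 → (8, 1.333)
  4p + 4q = 41 and 4p + 3q = 36 → (5.25, 5)
  p + 4q = 28 and 4p + 4q = 41 → (4.333, 5.917)
  p + 4q = 28 and p = 0 → (0, 7)

Vertices: (0, 0), (8, 0), (8, 1.333), (5.25, 5), (4.333, 5.917), (0, 7)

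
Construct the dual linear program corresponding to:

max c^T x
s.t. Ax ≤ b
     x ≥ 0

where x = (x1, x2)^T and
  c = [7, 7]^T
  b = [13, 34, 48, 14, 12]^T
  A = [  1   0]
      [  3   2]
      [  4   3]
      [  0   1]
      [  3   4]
Minimize: z = 13y1 + 34y2 + 48y3 + 14y4 + 12y5

Subject to:
  C1: -y1 - 3y2 - 4y3 - 3y5 ≤ -7
  C2: -2y2 - 3y3 - y4 - 4y5 ≤ -7
  y1, y2, y3, y4, y5 ≥ 0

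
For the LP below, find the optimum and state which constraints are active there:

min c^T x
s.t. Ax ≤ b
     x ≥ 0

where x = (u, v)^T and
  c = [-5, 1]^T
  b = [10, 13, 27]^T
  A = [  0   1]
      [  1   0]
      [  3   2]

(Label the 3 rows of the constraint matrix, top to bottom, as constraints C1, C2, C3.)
Optimal: u = 9, v = 0
Slack at optimum:
  C1: slack = 10
  C2: slack = 4
  C3: slack = 0 (binding)
  u ≥ 0: u = 9
  v ≥ 0: v = 0 (binding)
Binding constraints: C3, v ≥ 0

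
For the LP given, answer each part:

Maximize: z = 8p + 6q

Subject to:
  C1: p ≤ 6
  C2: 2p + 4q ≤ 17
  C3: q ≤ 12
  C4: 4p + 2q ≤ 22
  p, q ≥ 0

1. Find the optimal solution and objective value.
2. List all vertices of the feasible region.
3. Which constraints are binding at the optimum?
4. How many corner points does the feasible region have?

1. p = 4.5, q = 2, z = 48
2. (0, 0), (5.5, 0), (4.5, 2), (0, 4.25)
3. C2, C4
4. 4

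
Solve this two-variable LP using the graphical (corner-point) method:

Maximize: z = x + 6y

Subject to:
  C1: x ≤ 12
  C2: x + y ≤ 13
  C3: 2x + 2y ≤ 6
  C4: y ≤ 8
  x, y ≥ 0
Each vertex is the intersection of two constraint boundaries that also satisfies all remaining constraints:
  x = 0 and y = 0 → (0, 0)
  2x + 2y = 6 and y = 0 → (3, 0)
  2x + 2y = 6 and x = 0 → (0, 3)

Evaluating z = x + 6y at each vertex:
  (0, 0): z = 0
  (3, 0): z = 3
  (0, 3): z = 18

The maximum is at (0, 3) with z = 18.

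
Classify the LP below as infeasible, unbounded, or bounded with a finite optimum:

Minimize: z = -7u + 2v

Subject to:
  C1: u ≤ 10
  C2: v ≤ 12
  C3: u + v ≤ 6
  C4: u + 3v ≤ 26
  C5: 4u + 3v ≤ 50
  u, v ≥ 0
The point (6, 0) satisfies every constraint, so the LP is feasible; the constraints give u ≤ 10 and v ≤ 12, which with u, v ≥ 0 keep the feasible region inside a bounded box. A feasible, bounded LP attains a finite optimum at a vertex.

Evaluating z = -7u + 2v at each vertex:
  (0, 0): z = 0
  (6, 0): z = -42
  (0, 6): z = 12

The LP has an optimal solution: (6, 0) with z = -42.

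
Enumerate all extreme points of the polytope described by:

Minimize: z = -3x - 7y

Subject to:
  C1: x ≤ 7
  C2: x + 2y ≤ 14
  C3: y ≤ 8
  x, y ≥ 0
Each vertex is the intersection of two constraint boundaries that also satisfies all remaining constraints:
  x = 0 and y = 0 → (0, 0)
  x = 7 and y = 0 → (7, 0)
  x = 7 and x + 2y = 14 → (7, 3.5)
  x + 2y = 14 and x = 0 → (0, 7)

Vertices: (0, 0), (7, 0), (7, 3.5), (0, 7)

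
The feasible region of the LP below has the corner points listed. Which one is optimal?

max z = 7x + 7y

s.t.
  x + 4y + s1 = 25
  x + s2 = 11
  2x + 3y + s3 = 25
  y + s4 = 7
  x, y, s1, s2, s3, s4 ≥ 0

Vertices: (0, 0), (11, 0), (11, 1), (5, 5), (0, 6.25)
Evaluating z = 7x + 7y at each vertex:
  (0, 0): z = 0
  (11, 0): z = 77
  (11, 1): z = 84
  (5, 5): z = 70
  (0, 6.25): z = 43.75

The largest value is z = 84, attained at (11, 1).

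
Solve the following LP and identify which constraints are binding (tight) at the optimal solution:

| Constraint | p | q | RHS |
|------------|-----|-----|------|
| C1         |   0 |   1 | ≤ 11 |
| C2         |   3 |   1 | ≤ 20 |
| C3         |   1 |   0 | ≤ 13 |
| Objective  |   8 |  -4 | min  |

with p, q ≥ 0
Optimal: p = 0, q = 11
Slack at optimum:
  C1: slack = 0 (binding)
  C2: slack = 9
  C3: slack = 13
  p ≥ 0: p = 0 (binding)
  q ≥ 0: q = 11
Binding constraints: C1, p ≥ 0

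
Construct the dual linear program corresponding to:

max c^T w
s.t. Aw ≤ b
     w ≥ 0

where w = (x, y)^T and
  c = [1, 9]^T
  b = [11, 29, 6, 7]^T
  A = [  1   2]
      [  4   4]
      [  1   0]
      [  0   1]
Minimize: z = 11y1 + 29y2 + 6y3 + 7y4

Subject to:
  C1: -y1 - 4y2 - y3 ≤ -1
  C2: -2y1 - 4y2 - y4 ≤ -9
  y1, y2, y3, y4 ≥ 0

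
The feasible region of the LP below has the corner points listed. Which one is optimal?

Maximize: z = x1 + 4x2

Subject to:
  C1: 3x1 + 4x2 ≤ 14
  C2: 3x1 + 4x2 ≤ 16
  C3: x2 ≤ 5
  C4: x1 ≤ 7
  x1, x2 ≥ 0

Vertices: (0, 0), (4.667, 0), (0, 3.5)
(0, 3.5) with z = 14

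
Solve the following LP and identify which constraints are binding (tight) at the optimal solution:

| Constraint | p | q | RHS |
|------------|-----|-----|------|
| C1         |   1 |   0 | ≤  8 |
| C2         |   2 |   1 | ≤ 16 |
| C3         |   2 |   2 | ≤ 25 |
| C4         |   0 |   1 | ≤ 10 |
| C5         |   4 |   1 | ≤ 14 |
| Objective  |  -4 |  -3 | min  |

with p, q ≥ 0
Optimal: p = 1, q = 10
Slack at optimum:
  C1: slack = 7
  C2: slack = 4
  C3: slack = 3
  C4: slack = 0 (binding)
  C5: slack = 0 (binding)
  p ≥ 0: p = 1
  q ≥ 0: q = 10
Binding constraints: C4, C5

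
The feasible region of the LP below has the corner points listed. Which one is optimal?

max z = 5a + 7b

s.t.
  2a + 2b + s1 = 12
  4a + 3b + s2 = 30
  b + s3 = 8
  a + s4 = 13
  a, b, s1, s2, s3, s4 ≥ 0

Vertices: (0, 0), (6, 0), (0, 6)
Evaluating z = 5a + 7b at each vertex:
  (0, 0): z = 0
  (6, 0): z = 30
  (0, 6): z = 42

The largest value is z = 42, attained at (0, 6).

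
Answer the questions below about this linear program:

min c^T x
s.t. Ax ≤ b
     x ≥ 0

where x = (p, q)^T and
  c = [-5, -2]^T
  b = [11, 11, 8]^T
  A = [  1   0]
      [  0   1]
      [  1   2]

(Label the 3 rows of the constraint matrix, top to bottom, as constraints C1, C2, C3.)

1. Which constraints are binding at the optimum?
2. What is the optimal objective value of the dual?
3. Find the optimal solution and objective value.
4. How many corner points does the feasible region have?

1. C3, q ≥ 0
2. -40 (by strong duality, equal to the primal optimum)
3. p = 8, q = 0, z = -40
4. 3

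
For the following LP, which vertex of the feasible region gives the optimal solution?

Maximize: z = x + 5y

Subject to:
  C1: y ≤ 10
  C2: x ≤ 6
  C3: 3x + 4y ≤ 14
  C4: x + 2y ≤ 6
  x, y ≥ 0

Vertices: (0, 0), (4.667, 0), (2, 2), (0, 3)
(0, 3) with z = 15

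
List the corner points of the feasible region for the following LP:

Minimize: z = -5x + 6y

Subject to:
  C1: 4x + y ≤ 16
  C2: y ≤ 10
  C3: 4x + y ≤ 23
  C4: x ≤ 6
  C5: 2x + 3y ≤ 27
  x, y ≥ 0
Each vertex is the intersection of two constraint boundaries that also satisfies all remaining constraints:
  x = 0 and y = 0 → (0, 0)
  4x + y = 16 and y = 0 → (4, 0)
  4x + y = 16 and 2x + 3y = 27 → (2.1, 7.6)
  2x + 3y = 27 and x = 0 → (0, 9)

Vertices: (0, 0), (4, 0), (2.1, 7.6), (0, 9)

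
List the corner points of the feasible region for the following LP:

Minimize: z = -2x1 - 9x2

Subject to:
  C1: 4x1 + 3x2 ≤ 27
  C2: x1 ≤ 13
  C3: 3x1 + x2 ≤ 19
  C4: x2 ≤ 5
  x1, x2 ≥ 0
Each vertex is the intersection of two constraint boundaries that also satisfies all remaining constraints:
  x1 = 0 and x2 = 0 → (0, 0)
  3x1 + x2 = 19 and x2 = 0 → (6.333, 0)
  4x1 + 3x2 = 27 and 3x1 + x2 = 19 → (6, 1)
  4x1 + 3x2 = 27 and x2 = 5 → (3, 5)
  x2 = 5 and x1 = 0 → (0, 5)

Vertices: (0, 0), (6.333, 0), (6, 1), (3, 5), (0, 5)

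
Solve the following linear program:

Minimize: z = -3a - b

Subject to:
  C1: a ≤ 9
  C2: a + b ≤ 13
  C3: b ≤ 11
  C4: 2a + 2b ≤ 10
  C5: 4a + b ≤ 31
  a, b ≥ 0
a = 5, b = 0, z = -15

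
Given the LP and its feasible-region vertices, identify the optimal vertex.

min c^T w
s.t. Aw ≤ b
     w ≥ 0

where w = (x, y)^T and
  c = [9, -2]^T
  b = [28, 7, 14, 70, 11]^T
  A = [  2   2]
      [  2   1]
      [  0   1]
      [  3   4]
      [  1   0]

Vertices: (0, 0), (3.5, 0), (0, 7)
(0, 7) with z = -14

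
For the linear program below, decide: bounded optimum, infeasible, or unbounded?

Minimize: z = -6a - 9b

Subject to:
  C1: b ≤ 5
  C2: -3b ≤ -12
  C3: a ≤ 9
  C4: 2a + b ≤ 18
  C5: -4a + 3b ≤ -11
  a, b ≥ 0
The point (6.5, 5) satisfies every constraint, so the LP is feasible; the constraints give a ≤ 9 and b ≤ 5, which with a, b ≥ 0 keep the feasible region inside a bounded box. A feasible, bounded LP attains a finite optimum at a vertex.

Feasible with finite optimum z* = -84 at (6.5, 5).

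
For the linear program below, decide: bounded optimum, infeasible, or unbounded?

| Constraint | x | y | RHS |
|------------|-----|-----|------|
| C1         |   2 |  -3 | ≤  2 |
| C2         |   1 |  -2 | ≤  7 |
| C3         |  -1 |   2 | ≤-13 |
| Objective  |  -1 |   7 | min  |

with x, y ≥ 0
C2 requires x - 2y ≤ 7, while C3 (-x + 2y ≤ -13) is equivalent to x - 2y ≥ 13. Together they would need 13 ≤ x - 2y ≤ 7, which is impossible since 13 > 7. No point satisfies all constraints.

Infeasible — the constraint set is empty.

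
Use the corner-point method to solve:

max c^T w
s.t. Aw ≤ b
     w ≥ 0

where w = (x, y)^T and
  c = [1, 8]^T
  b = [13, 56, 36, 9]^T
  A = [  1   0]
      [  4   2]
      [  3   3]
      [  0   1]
Each vertex is the intersection of two constraint boundaries that also satisfies all remaining constraints:
  x = 0 and y = 0 → (0, 0)
  3x + 3y = 36 and y = 0 → (12, 0)
  3x + 3y = 36 and y = 9 → (3, 9)
  y = 9 and x = 0 → (0, 9)

Evaluating z = x + 8y at each vertex:
  (0, 0): z = 0
  (12, 0): z = 12
  (3, 9): z = 75
  (0, 9): z = 72

The maximum is at (3, 9) with z = 75.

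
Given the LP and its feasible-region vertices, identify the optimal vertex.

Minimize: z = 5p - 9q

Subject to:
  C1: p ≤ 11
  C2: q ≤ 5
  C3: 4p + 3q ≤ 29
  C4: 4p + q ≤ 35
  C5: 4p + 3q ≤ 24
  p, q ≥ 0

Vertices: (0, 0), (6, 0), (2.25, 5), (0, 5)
Evaluating z = 5p - 9q at each vertex:
  (0, 0): z = 0
  (6, 0): z = 30
  (2.25, 5): z = -33.75
  (0, 5): z = -45

The smallest value is z = -45, attained at (0, 5).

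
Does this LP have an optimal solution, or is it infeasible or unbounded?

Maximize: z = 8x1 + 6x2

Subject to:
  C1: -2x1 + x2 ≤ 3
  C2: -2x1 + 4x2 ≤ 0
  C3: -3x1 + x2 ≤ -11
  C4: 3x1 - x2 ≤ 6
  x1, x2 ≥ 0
C4 requires 3x1 - x2 ≤ 6, while C3 (-3x1 + x2 ≤ -11) is equivalent to 3x1 - x2 ≥ 11. Together they would need 11 ≤ 3x1 - x2 ≤ 6, which is impossible since 11 > 6. No point satisfies all constraints.

Infeasible — the constraint set is empty.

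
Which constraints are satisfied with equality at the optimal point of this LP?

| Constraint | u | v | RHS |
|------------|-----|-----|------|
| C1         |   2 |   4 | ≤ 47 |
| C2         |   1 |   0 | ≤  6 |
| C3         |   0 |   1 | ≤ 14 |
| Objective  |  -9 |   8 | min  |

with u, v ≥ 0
Optimal: u = 6, v = 0
Binding: C2, v ≥ 0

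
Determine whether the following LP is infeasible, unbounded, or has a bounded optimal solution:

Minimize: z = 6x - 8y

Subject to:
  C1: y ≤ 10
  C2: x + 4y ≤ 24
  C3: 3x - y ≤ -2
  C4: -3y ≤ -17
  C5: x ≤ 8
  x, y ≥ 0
The point (0, 6) satisfies every constraint, so the LP is feasible; the constraints give x ≤ 8 and y ≤ 10, which with x, y ≥ 0 keep the feasible region inside a bounded box. A feasible, bounded LP attains a finite optimum at a vertex.

Evaluating z = 6x - 8y at each vertex:
  (0, 5.667): z = -45.33
  (1.222, 5.667): z = -38
  (1.231, 5.692): z = -38.15
  (0, 6): z = -48

The LP has an optimal solution: (0, 6) with z = -48.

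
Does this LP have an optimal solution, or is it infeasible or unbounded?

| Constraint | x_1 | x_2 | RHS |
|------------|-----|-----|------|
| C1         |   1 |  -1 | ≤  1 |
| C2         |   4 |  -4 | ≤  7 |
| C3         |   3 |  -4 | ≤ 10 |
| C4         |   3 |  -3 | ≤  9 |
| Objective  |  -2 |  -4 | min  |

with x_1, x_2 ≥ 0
Feasible point: (0, 0) satisfies every constraint, so the LP is feasible.
Direction d = (0, 1): for each constraint row a, a·d ≤ 0 —
  (1)(0) + (-1)(1) = -1 ≤ 0
  (4)(0) + (-4)(1) = -4 ≤ 0
  (3)(0) + (-4)(1) = -4 ≤ 0
  (3)(0) + (-3)(1) = -3 ≤ 0
and d ≥ 0, so (0, 0) + t·d stays feasible for every t ≥ 0. Along this ray z = -2x_1 - 4x_2 changes by -4 per unit t, so z → −∞.

Unbounded: there is a feasible ray along which z → −∞.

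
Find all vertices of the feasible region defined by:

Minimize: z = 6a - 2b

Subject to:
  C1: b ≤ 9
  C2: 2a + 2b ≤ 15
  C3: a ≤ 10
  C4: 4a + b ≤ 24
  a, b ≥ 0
Each vertex is the intersection of two constraint boundaries that also satisfies all remaining constraints:
  a = 0 and b = 0 → (0, 0)
  4a + b = 24 and b = 0 → (6, 0)
  2a + 2b = 15 and 4a + b = 24 → (5.5, 2)
  2a + 2b = 15 and a = 0 → (0, 7.5)

Vertices: (0, 0), (6, 0), (5.5, 2), (0, 7.5)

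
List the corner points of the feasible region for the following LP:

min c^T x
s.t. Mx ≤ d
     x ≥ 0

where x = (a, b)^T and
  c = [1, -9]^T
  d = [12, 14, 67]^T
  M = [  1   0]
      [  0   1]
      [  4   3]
Each vertex is the intersection of two constraint boundaries that also satisfies all remaining constraints:
  a = 0 and b = 0 → (0, 0)
  a = 12 and b = 0 → (12, 0)
  a = 12 and 4a + 3b = 67 → (12, 6.333)
  b = 14 and 4a + 3b = 67 → (6.25, 14)
  b = 14 and a = 0 → (0, 14)

Vertices: (0, 0), (12, 0), (12, 6.333), (6.25, 14), (0, 14)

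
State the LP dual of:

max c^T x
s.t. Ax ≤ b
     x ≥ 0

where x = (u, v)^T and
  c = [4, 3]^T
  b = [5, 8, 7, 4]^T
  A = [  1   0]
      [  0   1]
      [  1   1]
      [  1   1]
Minimize: z = 5y1 + 8y2 + 7y3 + 4y4

Subject to:
  C1: -y1 - y3 - y4 ≤ -4
  C2: -y2 - y3 - y4 ≤ -3
  y1, y2, y3, y4 ≥ 0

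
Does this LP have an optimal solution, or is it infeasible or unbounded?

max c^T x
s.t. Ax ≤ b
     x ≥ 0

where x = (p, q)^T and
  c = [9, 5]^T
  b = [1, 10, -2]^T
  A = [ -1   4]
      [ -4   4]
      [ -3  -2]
Feasible point: (1, 0) satisfies every constraint, so the LP is feasible.
Direction d = (1, 0): for each constraint row a, a·d ≤ 0 —
  (-1)(1) + (4)(0) = -1 ≤ 0
  (-4)(1) + (4)(0) = -4 ≤ 0
  (-3)(1) + (-2)(0) = -3 ≤ 0
and d ≥ 0, so (1, 0) + t·d stays feasible for every t ≥ 0. Along this ray z = 9p + 5q changes by 9 per unit t, so z → +∞.

Unbounded: there is a feasible ray along which z → +∞.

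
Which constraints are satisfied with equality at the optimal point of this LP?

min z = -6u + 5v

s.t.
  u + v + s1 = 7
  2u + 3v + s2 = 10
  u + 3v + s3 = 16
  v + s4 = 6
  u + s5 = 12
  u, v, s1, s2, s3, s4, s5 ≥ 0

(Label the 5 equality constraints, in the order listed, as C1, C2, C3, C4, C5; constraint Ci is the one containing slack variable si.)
Optimal: u = 5, v = 0
Slack at optimum:
  C1: slack = 2
  C2: slack = 0 (binding)
  C3: slack = 11
  C4: slack = 6
  C5: slack = 7
  u ≥ 0: u = 5
  v ≥ 0: v = 0 (binding)
Binding constraints: C2, v ≥ 0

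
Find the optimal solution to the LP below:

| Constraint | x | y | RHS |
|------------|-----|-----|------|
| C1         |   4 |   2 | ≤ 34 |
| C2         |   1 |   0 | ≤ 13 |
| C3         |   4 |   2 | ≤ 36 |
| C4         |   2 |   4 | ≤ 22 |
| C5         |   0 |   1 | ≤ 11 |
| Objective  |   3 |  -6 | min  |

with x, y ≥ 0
Each vertex is the intersection of two constraint boundaries that also satisfies all remaining constraints:
  x = 0 and y = 0 → (0, 0)
  4x + 2y = 34 and y = 0 → (8.5, 0)
  4x + 2y = 34 and 2x + 4y = 22 → (7.667, 1.667)
  2x + 4y = 22 and x = 0 → (0, 5.5)

Evaluating z = 3x - 6y at each vertex:
  (0, 0): z = 0
  (8.5, 0): z = 25.5
  (7.667, 1.667): z = 13
  (0, 5.5): z = -33

The minimum is at (0, 5.5) with z = -33.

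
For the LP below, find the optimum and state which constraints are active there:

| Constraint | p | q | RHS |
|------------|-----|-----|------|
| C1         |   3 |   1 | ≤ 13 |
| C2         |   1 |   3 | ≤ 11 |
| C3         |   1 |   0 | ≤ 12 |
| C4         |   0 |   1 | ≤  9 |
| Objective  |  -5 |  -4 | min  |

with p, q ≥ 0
Optimal: p = 3.5, q = 2.5
Slack at optimum:
  C1: slack = 0 (binding)
  C2: slack = 0 (binding)
  C3: slack = 8.5
  C4: slack = 6.5
  p ≥ 0: p = 3.5
  q ≥ 0: q = 2.5
Binding constraints: C1, C2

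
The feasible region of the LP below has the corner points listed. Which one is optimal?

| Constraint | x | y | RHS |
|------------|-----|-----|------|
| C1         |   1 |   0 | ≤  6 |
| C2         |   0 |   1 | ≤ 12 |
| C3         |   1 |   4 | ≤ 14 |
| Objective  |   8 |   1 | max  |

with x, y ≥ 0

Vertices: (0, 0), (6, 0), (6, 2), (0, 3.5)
Evaluating z = 8x + y at each vertex:
  (0, 0): z = 0
  (6, 0): z = 48
  (6, 2): z = 50
  (0, 3.5): z = 3.5

The largest value is z = 50, attained at (6, 2).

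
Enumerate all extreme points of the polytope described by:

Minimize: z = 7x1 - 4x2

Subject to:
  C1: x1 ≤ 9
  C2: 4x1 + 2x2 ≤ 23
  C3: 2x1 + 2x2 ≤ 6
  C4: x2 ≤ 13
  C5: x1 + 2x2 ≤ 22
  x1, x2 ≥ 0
Each vertex is the intersection of two constraint boundaries that also satisfies all remaining constraints:
  x1 = 0 and x2 = 0 → (0, 0)
  2x1 + 2x2 = 6 and x2 = 0 → (3, 0)
  2x1 + 2x2 = 6 and x1 = 0 → (0, 3)

Vertices: (0, 0), (3, 0), (0, 3)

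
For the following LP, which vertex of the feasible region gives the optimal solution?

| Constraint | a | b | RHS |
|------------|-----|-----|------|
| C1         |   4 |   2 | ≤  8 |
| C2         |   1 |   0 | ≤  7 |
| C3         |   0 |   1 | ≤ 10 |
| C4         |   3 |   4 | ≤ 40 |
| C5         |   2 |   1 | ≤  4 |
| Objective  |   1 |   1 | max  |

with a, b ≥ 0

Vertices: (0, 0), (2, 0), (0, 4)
(0, 4) with z = 4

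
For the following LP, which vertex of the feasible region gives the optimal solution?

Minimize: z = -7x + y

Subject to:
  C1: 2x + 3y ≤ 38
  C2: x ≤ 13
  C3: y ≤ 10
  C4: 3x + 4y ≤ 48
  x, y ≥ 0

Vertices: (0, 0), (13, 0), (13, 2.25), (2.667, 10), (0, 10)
Evaluating z = -7x + y at each vertex:
  (0, 0): z = 0
  (13, 0): z = -91
  (13, 2.25): z = -88.75
  (2.667, 10): z = -8.667
  (0, 10): z = 10

The smallest value is z = -91, attained at (13, 0).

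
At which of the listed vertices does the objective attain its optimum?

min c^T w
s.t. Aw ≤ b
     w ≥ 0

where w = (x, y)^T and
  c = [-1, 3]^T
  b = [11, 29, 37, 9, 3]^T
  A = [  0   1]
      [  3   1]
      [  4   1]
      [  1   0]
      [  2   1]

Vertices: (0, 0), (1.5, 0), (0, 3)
Evaluating z = -x + 3y at each vertex:
  (0, 0): z = 0
  (1.5, 0): z = -1.5
  (0, 3): z = 9

The smallest value is z = -1.5, attained at (1.5, 0).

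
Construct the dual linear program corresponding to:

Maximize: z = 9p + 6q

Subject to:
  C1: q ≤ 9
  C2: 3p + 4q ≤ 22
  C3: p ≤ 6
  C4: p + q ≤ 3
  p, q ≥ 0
Minimize: z = 9y1 + 22y2 + 6y3 + 3y4

Subject to:
  C1: -3y2 - y3 - y4 ≤ -9
  C2: -y1 - 4y2 - y4 ≤ -6
  y1, y2, y3, y4 ≥ 0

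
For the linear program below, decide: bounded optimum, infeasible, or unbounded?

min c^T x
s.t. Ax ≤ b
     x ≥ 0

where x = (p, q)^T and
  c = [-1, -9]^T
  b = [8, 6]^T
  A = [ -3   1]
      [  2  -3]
Feasible point: (0, 0) satisfies every constraint, so the LP is feasible.
Direction d = (1, 1): for each constraint row a, a·d ≤ 0 —
  (-3)(1) + (1)(1) = -2 ≤ 0
  (2)(1) + (-3)(1) = -1 ≤ 0
and d ≥ 0, so (0, 0) + t·d stays feasible for every t ≥ 0. Along this ray z = -p - 9q changes by -10 per unit t, so z → −∞.

Unbounded: there is a feasible ray along which z → −∞.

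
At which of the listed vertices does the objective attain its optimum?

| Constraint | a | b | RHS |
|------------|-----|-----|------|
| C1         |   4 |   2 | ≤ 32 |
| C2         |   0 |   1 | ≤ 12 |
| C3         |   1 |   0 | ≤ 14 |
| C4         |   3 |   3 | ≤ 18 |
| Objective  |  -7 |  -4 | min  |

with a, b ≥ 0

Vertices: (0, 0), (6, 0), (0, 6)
Evaluating z = -7a - 4b at each vertex:
  (0, 0): z = 0
  (6, 0): z = -42
  (0, 6): z = -24

The smallest value is z = -42, attained at (6, 0).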